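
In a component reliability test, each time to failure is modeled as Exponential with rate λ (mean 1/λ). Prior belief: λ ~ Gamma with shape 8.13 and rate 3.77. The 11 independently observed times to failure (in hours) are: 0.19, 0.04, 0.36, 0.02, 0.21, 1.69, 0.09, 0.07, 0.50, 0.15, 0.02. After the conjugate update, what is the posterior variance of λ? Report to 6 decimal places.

With a Gamma(shape α, rate β) prior on the exponential rate λ, the posterior after n observations with total T = Σxᵢ is Gamma(α+n, β+T).
Sum of observations T = 3.34 hours; n = 11.
Posterior: Gamma(8.13+11, 3.77+3.34) = Gamma(19.13, 7.11).
Var = α/β² = 0.378421.

0.378421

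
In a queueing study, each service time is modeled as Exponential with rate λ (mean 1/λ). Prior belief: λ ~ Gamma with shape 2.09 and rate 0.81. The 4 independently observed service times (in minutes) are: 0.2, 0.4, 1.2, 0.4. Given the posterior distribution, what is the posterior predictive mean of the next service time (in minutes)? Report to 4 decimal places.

0.5914

With a Gamma(shape α, rate β) prior on the exponential rate λ, the posterior after n observations with total T = Σxᵢ is Gamma(α+n, β+T).
Sum of observations T = 2.2 minutes; n = 4.
Posterior: Gamma(2.09+4, 0.81+2.2) = Gamma(6.09, 3.01).
The predictive distribution for the next observation is Lomax; its mean is β/(α−1) = 3.01/5.09 = 0.5914.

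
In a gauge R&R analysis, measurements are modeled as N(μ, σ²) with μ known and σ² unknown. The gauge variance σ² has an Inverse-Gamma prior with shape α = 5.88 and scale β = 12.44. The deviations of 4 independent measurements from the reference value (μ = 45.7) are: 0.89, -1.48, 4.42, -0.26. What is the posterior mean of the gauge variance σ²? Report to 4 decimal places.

3.4496

With known mean μ and an Inverse-Gamma(α, β) prior on σ², the Normal likelihood is conjugate: posterior is Inv-Gamma(α + n/2, β + Σ(xᵢ−μ)²/2).
Σ(xᵢ−μ)² = (0.89)² + (-1.48)² + (4.42)² + (-0.26)² = 22.5865.
Posterior: Inv-Gamma(5.88 + 4/2, 12.44 + 22.5865/2) = Inv-Gamma(7.88, 23.73325).
E[σ²|data] = β/(α−1) = 23.73325/6.88 = 3.4496.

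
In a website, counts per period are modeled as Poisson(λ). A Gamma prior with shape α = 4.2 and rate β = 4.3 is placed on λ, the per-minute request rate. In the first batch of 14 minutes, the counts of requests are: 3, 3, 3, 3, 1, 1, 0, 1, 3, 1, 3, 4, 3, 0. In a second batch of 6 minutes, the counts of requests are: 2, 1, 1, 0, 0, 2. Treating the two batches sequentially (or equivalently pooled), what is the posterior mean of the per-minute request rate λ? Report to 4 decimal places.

1.6132

With a Gamma(shape α, rate β) prior, the Poisson likelihood is conjugate: the posterior is Gamma(α + ΣXᵢ, β + n).
Batch 1: sum of counts S = 29 over n = 14 minutes.
After batch 1: Gamma(α+S, β+n) = Gamma(4.2+29, 4.3+14) = Gamma(33.2, 18.3).
Batch 2: sum of counts S = 6 over n = 6 minutes.
After batch 2: Gamma(α+S, β+n) = Gamma(33.2+6, 18.3+6) = Gamma(39.2, 24.3).
Posterior mean = α/β = 39.2/24.3 = 1.6132.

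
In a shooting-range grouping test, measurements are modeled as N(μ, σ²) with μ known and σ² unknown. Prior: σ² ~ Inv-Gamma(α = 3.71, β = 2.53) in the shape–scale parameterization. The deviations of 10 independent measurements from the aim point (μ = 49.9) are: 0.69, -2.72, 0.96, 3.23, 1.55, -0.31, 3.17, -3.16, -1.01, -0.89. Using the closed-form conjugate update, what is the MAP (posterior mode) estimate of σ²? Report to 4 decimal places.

With known mean μ and an Inverse-Gamma(α, β) prior on σ², the Normal likelihood is conjugate: posterior is Inv-Gamma(α + n/2, β + Σ(xᵢ−μ)²/2).
Σ(xᵢ−μ)² = (0.69)² + (-2.72)² + (0.96)² + (3.23)² + (1.55)² + (-0.31)² + (3.17)² + (-3.16)² + (-1.01)² + (-0.89)² = 43.5743.
Posterior: Inv-Gamma(3.71 + 10/2, 2.53 + 43.5743/2) = Inv-Gamma(8.71, 24.31715).
Mode = β/(α+1) = 24.31715/9.71 = 2.5043.

2.5043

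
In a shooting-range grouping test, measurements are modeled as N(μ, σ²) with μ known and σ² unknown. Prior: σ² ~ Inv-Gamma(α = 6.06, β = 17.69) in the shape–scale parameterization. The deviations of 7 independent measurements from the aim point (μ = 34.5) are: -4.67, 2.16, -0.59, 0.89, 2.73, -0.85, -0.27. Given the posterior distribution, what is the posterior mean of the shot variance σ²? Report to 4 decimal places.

With known mean μ and an Inverse-Gamma(α, β) prior on σ², the Normal likelihood is conjugate: posterior is Inv-Gamma(α + n/2, β + Σ(xᵢ−μ)²/2).
Σ(xᵢ−μ)² = (-4.67)² + (2.16)² + (-0.59)² + (0.89)² + (2.73)² + (-0.85)² + (-0.27)² = 35.8630.
Posterior: Inv-Gamma(6.06 + 7/2, 17.69 + 35.8630/2) = Inv-Gamma(9.56, 35.62150).
E[σ²|data] = β/(α−1) = 35.62150/8.56 = 4.1614.

4.1614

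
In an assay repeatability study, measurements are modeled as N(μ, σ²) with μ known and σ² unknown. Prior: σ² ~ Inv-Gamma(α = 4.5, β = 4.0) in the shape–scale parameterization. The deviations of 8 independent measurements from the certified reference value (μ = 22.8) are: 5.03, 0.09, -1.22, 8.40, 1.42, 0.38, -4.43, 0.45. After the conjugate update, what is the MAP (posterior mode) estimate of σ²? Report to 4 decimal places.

6.7024

With known mean μ and an Inverse-Gamma(α, β) prior on σ², the Normal likelihood is conjugate: posterior is Inv-Gamma(α + n/2, β + Σ(xᵢ−μ)²/2).
Σ(xᵢ−μ)² = (5.03)² + (0.09)² + (-1.22)² + (8.40)² + (1.42)² + (0.38)² + (-4.43)² + (0.45)² = 119.3456.
Posterior: Inv-Gamma(4.5 + 8/2, 4.0 + 119.3456/2) = Inv-Gamma(8.50, 63.67280).
Mode = β/(α+1) = 63.67280/9.50 = 6.7024.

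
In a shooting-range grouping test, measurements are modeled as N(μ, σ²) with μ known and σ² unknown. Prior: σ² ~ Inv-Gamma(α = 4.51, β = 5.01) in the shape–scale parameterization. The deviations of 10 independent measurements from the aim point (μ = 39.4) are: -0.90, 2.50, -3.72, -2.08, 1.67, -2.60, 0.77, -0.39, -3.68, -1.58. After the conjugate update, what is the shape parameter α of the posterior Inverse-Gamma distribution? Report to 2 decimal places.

9.51

With known mean μ and an Inverse-Gamma(α, β) prior on σ², the Normal likelihood is conjugate: posterior is Inv-Gamma(α + n/2, β + Σ(xᵢ−μ)²/2).
Σ(xᵢ−μ)² = (-0.90)² + (2.50)² + (-3.72)² + (-2.08)² + (1.67)² + (-2.60)² + (0.77)² + (-0.39)² + (-3.68)² + (-1.58)² = 51.5575.
Posterior: Inv-Gamma(4.51 + 10/2, 5.01 + 51.5575/2) = Inv-Gamma(9.51, 30.78875).
Posterior α = 9.51.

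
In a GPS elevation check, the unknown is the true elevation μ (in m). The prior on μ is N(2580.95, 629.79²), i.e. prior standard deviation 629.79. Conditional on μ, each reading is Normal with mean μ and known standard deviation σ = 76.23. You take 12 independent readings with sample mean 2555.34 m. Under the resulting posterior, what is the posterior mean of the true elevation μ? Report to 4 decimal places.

For Normal data with known variance σ², a Normal(μ₀, σ₀²) prior on μ is conjugate. Posterior precision = 1/σ₀² + n/σ²; posterior mean is the precision-weighted average of μ₀ and x̄.
n·x̄ = 12·2555.34 = 30664.08.
σ₀² = 629.79² = 396635.4441, σ² = 76.23² = 5811.0129; σ² + n·σ₀² = 5811.0129 + 12·396635.4441 = 4765436.3421.
Posterior mean = (μ₀/σ₀² + n·x̄/σ²)/(1/σ₀² + n/σ²) = (σ²·μ₀ + σ₀²·n·x̄)/(σ² + n·σ₀²) = (5811.0129·2580.95 + 396635.4441·30664.08)/4765436.3421 = 12177458922.462183/4765436.3421 = 2555.3712.

2555.3712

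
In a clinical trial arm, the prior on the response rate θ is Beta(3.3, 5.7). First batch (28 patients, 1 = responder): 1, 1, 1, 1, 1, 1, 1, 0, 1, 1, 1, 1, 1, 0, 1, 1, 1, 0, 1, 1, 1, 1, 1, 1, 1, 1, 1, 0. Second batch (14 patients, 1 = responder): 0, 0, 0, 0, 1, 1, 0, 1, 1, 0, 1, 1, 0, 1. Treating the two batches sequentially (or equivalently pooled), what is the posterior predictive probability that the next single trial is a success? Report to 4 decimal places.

0.6725

The Beta prior is conjugate to a Binomial/Bernoulli likelihood; the update adds successes to α and failures to β.
After batch 1: Beta(3.3+24, 5.7+4) = Beta(27.3, 9.7).
After batch 2: Beta(27.3+7, 9.7+7) = Beta(34.3, 16.7).
For a single future Bernoulli trial, P(success | data) = α/(α+β) = 0.6725.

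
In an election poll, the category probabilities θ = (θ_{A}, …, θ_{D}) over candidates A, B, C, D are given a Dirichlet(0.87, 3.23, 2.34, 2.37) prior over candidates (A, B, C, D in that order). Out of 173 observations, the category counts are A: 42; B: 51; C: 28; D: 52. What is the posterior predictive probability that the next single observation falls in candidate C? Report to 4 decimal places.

0.1669

The Dirichlet prior is conjugate to the Multinomial likelihood: each posterior αⱼ = prior αⱼ + observed count nⱼ.
Posterior concentration: (42.87, 54.23, 30.34, 54.37), total = 181.81.
P(next = C | data) = α_{C}/Σα = 0.1669.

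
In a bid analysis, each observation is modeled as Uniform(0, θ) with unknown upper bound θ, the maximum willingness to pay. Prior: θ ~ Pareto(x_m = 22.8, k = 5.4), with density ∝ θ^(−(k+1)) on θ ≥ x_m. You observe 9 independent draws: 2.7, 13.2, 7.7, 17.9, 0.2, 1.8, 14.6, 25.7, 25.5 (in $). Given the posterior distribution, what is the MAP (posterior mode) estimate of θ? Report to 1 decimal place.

A Pareto(scale x_m, shape k) prior on the upper bound θ of Uniform(0, θ) is conjugate: posterior is Pareto(max(x_m, max xᵢ), k + n).
Sample maximum = 25.7; prior scale x_m = 22.8 → posterior scale = max = 25.7.
Posterior shape = 5.4 + 9 = 14.4.
The Pareto density is decreasing on [x_m, ∞), so the mode is x_m = 25.7.

25.7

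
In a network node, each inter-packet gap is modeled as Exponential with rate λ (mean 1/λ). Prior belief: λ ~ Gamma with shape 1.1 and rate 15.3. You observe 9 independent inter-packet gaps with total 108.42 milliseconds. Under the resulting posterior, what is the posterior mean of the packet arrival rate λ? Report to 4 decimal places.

With a Gamma(shape α, rate β) prior on the exponential rate λ, the posterior after n observations with total T = Σxᵢ is Gamma(α+n, β+T).
Posterior: Gamma(1.1+9, 15.3+108.42) = Gamma(10.1, 123.72).
Posterior mean of λ = α/β = 10.1/123.72 = 0.0816.

0.0816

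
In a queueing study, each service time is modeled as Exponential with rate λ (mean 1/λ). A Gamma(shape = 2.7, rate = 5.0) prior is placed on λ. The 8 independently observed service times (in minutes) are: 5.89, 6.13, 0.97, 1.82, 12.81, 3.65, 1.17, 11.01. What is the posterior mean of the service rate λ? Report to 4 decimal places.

With a Gamma(shape α, rate β) prior on the exponential rate λ, the posterior after n observations with total T = Σxᵢ is Gamma(α+n, β+T).
Sum of observations T = 43.45 minutes; n = 8.
Posterior: Gamma(2.7+8, 5.0+43.45) = Gamma(10.7, 48.45).
Posterior mean of λ = α/β = 10.7/48.45 = 0.2208.

0.2208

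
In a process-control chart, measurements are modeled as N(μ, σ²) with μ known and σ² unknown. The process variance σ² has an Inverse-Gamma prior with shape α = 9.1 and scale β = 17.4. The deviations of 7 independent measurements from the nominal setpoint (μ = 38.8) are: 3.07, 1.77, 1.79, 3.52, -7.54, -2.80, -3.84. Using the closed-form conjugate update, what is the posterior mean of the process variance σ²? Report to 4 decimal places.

6.1375

With known mean μ and an Inverse-Gamma(α, β) prior on σ², the Normal likelihood is conjugate: posterior is Inv-Gamma(α + n/2, β + Σ(xᵢ−μ)²/2).
Σ(xᵢ−μ)² = (3.07)² + (1.77)² + (1.79)² + (3.52)² + (-7.54)² + (-2.80)² + (-3.84)² = 107.5895.
Posterior: Inv-Gamma(9.1 + 7/2, 17.4 + 107.5895/2) = Inv-Gamma(12.60, 71.19475).
E[σ²|data] = β/(α−1) = 71.19475/11.60 = 6.1375.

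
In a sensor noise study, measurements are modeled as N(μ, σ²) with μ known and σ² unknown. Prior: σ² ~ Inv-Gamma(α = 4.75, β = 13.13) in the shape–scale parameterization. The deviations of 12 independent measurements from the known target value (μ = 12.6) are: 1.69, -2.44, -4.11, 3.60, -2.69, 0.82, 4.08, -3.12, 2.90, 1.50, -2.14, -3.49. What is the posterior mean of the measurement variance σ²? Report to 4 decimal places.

With known mean μ and an Inverse-Gamma(α, β) prior on σ², the Normal likelihood is conjugate: posterior is Inv-Gamma(α + n/2, β + Σ(xᵢ−μ)²/2).
Σ(xᵢ−μ)² = (1.69)² + (-2.44)² + (-4.11)² + (3.60)² + (-2.69)² + (0.82)² + (4.08)² + (-3.12)² + (2.90)² + (1.50)² + (-2.14)² + (-3.49)² = 100.3708.
Posterior: Inv-Gamma(4.75 + 12/2, 13.13 + 100.3708/2) = Inv-Gamma(10.75, 63.31540).
E[σ²|data] = β/(α−1) = 63.31540/9.75 = 6.4939.

6.4939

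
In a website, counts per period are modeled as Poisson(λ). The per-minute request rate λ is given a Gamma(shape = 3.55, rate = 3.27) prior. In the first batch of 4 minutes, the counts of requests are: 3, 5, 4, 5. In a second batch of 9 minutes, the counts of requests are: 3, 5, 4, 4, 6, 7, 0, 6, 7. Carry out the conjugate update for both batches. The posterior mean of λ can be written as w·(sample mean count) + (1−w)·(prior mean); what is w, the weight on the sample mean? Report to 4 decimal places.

With a Gamma(shape α, rate β) prior, the Poisson likelihood is conjugate: the posterior is Gamma(α + ΣXᵢ, β + n).
Total number of minutes: n = 4 + 9 = 13.
Posterior mean = (α₀+S)/(β₀+n) = [n/(β₀+n)]·(S/n) + [β₀/(β₀+n)]·(α₀/β₀), so only n and β₀ enter the weight.
Weight on data w = n/(β₀+n) = 13/(3.27+13) = 13/16.27 = 0.7990.

0.7990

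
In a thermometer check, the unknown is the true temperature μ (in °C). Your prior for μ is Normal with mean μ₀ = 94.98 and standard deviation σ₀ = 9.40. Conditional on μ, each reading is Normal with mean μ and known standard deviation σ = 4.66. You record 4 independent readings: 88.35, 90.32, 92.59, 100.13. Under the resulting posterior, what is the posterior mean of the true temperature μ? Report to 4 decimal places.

For Normal data with known variance σ², a Normal(μ₀, σ₀²) prior on μ is conjugate. Posterior precision = 1/σ₀² + n/σ²; posterior mean is the precision-weighted average of μ₀ and x̄.
Σxᵢ = 88.35 + 90.32 + 92.59 + 100.13 = 371.39, so n·x̄ = 371.39.
σ₀² = 9.40² = 88.36, σ² = 4.66² = 21.7156; σ² + n·σ₀² = 21.7156 + 4·88.36 = 375.1556.
Posterior mean = (μ₀/σ₀² + n·x̄/σ²)/(1/σ₀² + n/σ²) = (σ²·μ₀ + σ₀²·n·x̄)/(σ² + n·σ₀²) = (21.7156·94.98 + 88.36·371.39)/375.1556 = 34878.568088/375.1556 = 92.9709.

92.9709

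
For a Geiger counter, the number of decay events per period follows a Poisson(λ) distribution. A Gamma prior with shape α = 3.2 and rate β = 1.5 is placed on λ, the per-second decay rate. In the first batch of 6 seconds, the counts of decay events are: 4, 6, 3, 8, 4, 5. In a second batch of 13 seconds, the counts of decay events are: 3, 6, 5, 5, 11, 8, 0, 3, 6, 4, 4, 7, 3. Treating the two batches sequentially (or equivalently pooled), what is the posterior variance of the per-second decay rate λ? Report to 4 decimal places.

0.2337

With a Gamma(shape α, rate β) prior, the Poisson likelihood is conjugate: the posterior is Gamma(α + ΣXᵢ, β + n).
Batch 1: sum of counts S = 30 over n = 6 seconds.
After batch 1: Gamma(α+S, β+n) = Gamma(3.2+30, 1.5+6) = Gamma(33.2, 7.5).
Batch 2: sum of counts S = 65 over n = 13 seconds.
After batch 2: Gamma(α+S, β+n) = Gamma(33.2+65, 7.5+13) = Gamma(98.2, 20.5).
Var = α/β² = 98.2/20.5² = 0.2337.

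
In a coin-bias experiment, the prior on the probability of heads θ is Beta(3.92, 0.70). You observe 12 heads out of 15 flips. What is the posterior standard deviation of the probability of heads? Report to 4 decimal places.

0.0861

The Beta prior is conjugate to a Binomial/Bernoulli likelihood; the update adds successes to α and failures to β.
Posterior: Beta(α+k, β+n−k) = Beta(3.92+12, 0.70+3) = Beta(15.92, 3.70).
Var = αβ/((α+β)²(α+β+1)) = 15.92·3.70/(19.62²·20.62) = 0.00742093; SD = √0.00742093 = 0.0861.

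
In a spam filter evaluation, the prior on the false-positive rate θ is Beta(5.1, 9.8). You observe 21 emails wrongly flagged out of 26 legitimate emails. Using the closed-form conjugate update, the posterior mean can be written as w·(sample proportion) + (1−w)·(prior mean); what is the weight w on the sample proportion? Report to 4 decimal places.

The Beta prior is conjugate to a Binomial/Bernoulli likelihood; the update adds successes to α and failures to β.
Posterior mean = (α₀+k)/(α₀+β₀+n) = [n/(α₀+β₀+n)]·(k/n) + [(α₀+β₀)/(α₀+β₀+n)]·α₀/(α₀+β₀), so only n and the prior enter the weight.
The weight on the data is w = n/(α₀+β₀+n) = 26/(5.1+9.8+26) = 26/40.9 = 0.6357.

0.6357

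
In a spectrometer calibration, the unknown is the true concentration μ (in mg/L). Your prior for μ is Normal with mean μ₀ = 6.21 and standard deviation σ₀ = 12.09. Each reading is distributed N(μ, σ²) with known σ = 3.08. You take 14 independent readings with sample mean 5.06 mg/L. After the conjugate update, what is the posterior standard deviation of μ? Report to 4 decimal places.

0.8213

For Normal data with known variance σ², a Normal(μ₀, σ₀²) prior on μ is conjugate. Posterior precision = 1/σ₀² + n/σ²; posterior mean is the precision-weighted average of μ₀ and x̄.
σ₀² = 12.09² = 146.1681, σ² = 3.08² = 9.4864; σ² + n·σ₀² = 9.4864 + 14·146.1681 = 2055.8398.
Posterior precision = 1/σ₀² + n/σ² = 1/146.1681 + 14/9.4864 = (σ² + n·σ₀²)/(σ₀²σ²) = 2055.8398/(146.1681·9.4864); posterior variance σₙ² = σ₀²σ²/(σ² + n·σ₀²) = 146.1681·9.4864/2055.8398 = 0.674473.
Posterior SD = √σₙ² = √(146.1681·9.4864/2055.8398) = 0.8213.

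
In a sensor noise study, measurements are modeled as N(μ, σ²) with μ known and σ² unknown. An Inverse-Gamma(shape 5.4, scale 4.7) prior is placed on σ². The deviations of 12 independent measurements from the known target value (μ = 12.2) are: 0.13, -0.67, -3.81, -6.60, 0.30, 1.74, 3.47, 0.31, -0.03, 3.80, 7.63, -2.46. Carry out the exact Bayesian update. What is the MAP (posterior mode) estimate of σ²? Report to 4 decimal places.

6.5285

With known mean μ and an Inverse-Gamma(α, β) prior on σ², the Normal likelihood is conjugate: posterior is Inv-Gamma(α + n/2, β + Σ(xᵢ−μ)²/2).
Σ(xᵢ−μ)² = (0.13)² + (-0.67)² + (-3.81)² + (-6.60)² + (0.30)² + (1.74)² + (3.47)² + (0.31)² + (-0.03)² + (3.80)² + (7.63)² + (-2.46)² = 152.5059.
Posterior: Inv-Gamma(5.4 + 12/2, 4.7 + 152.5059/2) = Inv-Gamma(11.40, 80.95295).
Mode = β/(α+1) = 80.95295/12.40 = 6.5285.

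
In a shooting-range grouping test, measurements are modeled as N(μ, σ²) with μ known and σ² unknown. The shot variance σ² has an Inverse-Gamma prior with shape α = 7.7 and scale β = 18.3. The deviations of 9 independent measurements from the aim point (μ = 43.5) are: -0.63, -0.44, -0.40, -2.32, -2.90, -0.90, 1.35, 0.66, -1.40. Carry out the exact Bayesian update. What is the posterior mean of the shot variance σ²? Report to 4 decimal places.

With known mean μ and an Inverse-Gamma(α, β) prior on σ², the Normal likelihood is conjugate: posterior is Inv-Gamma(α + n/2, β + Σ(xᵢ−μ)²/2).
Σ(xᵢ−μ)² = (-0.63)² + (-0.44)² + (-0.40)² + (-2.32)² + (-2.90)² + (-0.90)² + (1.35)² + (0.66)² + (-1.40)² = 19.5710.
Posterior: Inv-Gamma(7.7 + 9/2, 18.3 + 19.5710/2) = Inv-Gamma(12.20, 28.08550).
E[σ²|data] = β/(α−1) = 28.08550/11.20 = 2.5076.

2.5076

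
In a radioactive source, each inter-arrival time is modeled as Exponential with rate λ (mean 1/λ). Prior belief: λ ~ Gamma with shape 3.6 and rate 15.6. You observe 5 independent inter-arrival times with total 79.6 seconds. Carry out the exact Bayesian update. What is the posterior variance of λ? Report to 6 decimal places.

0.000949

With a Gamma(shape α, rate β) prior on the exponential rate λ, the posterior after n observations with total T = Σxᵢ is Gamma(α+n, β+T).
Posterior: Gamma(3.6+5, 15.6+79.6) = Gamma(8.6, 95.2).
Var = α/β² = 0.000949.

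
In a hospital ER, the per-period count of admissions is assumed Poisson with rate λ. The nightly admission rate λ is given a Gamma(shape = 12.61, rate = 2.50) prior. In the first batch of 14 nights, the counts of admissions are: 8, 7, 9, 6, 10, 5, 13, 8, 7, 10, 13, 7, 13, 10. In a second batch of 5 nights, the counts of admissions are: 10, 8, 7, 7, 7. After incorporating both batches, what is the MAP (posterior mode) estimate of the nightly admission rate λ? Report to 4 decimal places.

With a Gamma(shape α, rate β) prior, the Poisson likelihood is conjugate: the posterior is Gamma(α + ΣXᵢ, β + n).
Batch 1: sum of counts S = 126 over n = 14 nights.
After batch 1: Gamma(α+S, β+n) = Gamma(12.61+126, 2.50+14) = Gamma(138.61, 16.50).
Batch 2: sum of counts S = 39 over n = 5 nights.
After batch 2: Gamma(α+S, β+n) = Gamma(138.61+39, 16.50+5) = Gamma(177.61, 21.50).
Mode of Gamma(α,β) for α≥1 is (α−1)/β = 176.61/21.50 = 8.2144.

8.2144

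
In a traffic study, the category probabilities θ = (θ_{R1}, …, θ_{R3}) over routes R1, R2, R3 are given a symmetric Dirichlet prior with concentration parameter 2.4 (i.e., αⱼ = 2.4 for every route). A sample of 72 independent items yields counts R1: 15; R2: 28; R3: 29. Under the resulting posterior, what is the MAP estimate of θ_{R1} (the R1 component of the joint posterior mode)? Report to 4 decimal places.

The Dirichlet prior is conjugate to the Multinomial likelihood: each posterior αⱼ = prior αⱼ + observed count nⱼ.
Posterior concentration: (17.4, 30.4, 31.4), total = 79.2.
Joint mode component: (α_{R1}−1)/(Σα−K) = 16.4/76.2 = 0.2152.

0.2152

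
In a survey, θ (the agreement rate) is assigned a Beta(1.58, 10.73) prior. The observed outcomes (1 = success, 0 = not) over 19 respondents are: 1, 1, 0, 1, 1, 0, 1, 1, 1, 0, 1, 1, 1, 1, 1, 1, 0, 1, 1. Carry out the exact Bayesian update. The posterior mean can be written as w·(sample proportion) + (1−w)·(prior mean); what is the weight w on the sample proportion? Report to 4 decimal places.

The Beta prior is conjugate to a Binomial/Bernoulli likelihood; the update adds successes to α and failures to β.
Posterior mean = (α₀+k)/(α₀+β₀+n) = [n/(α₀+β₀+n)]·(k/n) + [(α₀+β₀)/(α₀+β₀+n)]·α₀/(α₀+β₀), so only n and the prior enter the weight.
The weight on the data is w = n/(α₀+β₀+n) = 19/(1.58+10.73+19) = 19/31.31 = 0.6068.

0.6068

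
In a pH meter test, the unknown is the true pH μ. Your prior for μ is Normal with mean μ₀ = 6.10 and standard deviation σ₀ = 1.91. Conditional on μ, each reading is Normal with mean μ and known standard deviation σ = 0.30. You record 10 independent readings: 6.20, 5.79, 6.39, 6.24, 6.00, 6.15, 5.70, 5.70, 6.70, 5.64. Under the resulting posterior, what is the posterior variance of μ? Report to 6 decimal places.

For Normal data with known variance σ², a Normal(μ₀, σ₀²) prior on μ is conjugate. Posterior precision = 1/σ₀² + n/σ²; posterior mean is the precision-weighted average of μ₀ and x̄.
σ₀² = 1.91² = 3.6481, σ² = 0.30² = 0.09; σ² + n·σ₀² = 0.09 + 10·3.6481 = 36.571.
Posterior precision = 1/σ₀² + n/σ² = 1/3.6481 + 10/0.09 = (σ² + n·σ₀²)/(σ₀²σ²) = 36.571/(3.6481·0.09); posterior variance σₙ² = σ₀²σ²/(σ² + n·σ₀²) = 3.6481·0.09/36.571 = 0.008978.

0.008978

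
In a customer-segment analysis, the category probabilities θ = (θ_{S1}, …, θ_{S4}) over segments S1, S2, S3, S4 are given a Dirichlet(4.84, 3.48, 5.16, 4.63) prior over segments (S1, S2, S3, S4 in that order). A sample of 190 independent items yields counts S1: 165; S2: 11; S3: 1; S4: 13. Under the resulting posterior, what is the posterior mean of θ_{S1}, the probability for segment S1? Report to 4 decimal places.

The Dirichlet prior is conjugate to the Multinomial likelihood: each posterior αⱼ = prior αⱼ + observed count nⱼ.
Posterior concentration: (169.84, 14.48, 6.16, 17.63), total = 208.11.
E[θ_{S1}|data] = α_{S1}/Σα = 169.84/208.11 = 0.8161.

0.8161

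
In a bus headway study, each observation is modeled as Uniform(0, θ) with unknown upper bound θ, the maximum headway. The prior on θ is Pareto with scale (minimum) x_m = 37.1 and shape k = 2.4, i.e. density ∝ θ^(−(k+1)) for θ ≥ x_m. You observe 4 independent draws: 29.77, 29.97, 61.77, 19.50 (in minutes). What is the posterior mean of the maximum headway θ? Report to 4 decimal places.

A Pareto(scale x_m, shape k) prior on the upper bound θ of Uniform(0, θ) is conjugate: posterior is Pareto(max(x_m, max xᵢ), k + n).
Sample maximum = 61.77; prior scale x_m = 37.1 → posterior scale = max = 61.77.
Posterior shape = 2.4 + 4 = 6.4.
E[θ|data] = k·x_m/(k−1) = 6.4·61.77/5.4 = 73.2089.

73.2089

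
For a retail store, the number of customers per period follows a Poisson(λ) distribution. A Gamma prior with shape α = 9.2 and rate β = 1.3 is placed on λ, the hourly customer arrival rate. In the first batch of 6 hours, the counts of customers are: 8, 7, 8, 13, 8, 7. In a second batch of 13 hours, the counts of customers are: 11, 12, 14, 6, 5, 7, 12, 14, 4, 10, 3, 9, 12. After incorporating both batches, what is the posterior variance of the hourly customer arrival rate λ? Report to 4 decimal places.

0.4349

With a Gamma(shape α, rate β) prior, the Poisson likelihood is conjugate: the posterior is Gamma(α + ΣXᵢ, β + n).
Batch 1: sum of counts S = 51 over n = 6 hours.
After batch 1: Gamma(α+S, β+n) = Gamma(9.2+51, 1.3+6) = Gamma(60.2, 7.3).
Batch 2: sum of counts S = 119 over n = 13 hours.
After batch 2: Gamma(α+S, β+n) = Gamma(60.2+119, 7.3+13) = Gamma(179.2, 20.3).
Var = α/β² = 179.2/20.3² = 0.4349.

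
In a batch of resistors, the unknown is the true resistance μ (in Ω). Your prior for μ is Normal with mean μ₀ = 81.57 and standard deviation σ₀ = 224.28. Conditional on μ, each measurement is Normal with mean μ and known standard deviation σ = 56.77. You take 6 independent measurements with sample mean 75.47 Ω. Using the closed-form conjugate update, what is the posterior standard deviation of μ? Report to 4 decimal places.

For Normal data with known variance σ², a Normal(μ₀, σ₀²) prior on μ is conjugate. Posterior precision = 1/σ₀² + n/σ²; posterior mean is the precision-weighted average of μ₀ and x̄.
σ₀² = 224.28² = 50301.5184, σ² = 56.77² = 3222.8329; σ² + n·σ₀² = 3222.8329 + 6·50301.5184 = 305031.9433.
Posterior precision = 1/σ₀² + n/σ² = 1/50301.5184 + 6/3222.8329 = (σ² + n·σ₀²)/(σ₀²σ²) = 305031.9433/(50301.5184·3222.8329); posterior variance σₙ² = σ₀²σ²/(σ² + n·σ₀²) = 50301.5184·3222.8329/305031.9433 = 531.463645.
Posterior SD = √σₙ² = √(50301.5184·3222.8329/305031.9433) = 23.0535.

23.0535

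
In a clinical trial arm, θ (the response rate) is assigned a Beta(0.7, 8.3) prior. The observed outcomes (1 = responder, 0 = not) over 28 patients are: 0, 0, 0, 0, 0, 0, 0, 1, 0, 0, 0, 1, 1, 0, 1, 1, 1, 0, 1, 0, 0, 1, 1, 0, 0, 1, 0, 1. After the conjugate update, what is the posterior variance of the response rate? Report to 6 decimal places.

The Beta prior is conjugate to a Binomial/Bernoulli likelihood; the update adds successes to α and failures to β.
Posterior: Beta(α+k, β+n−k) = Beta(0.7+11, 8.3+17) = Beta(11.7, 25.3).
Var = αβ/((α+β)²(α+β+1)) = 11.7·25.3/(37.0²·38.0) = 0.005690.

0.005690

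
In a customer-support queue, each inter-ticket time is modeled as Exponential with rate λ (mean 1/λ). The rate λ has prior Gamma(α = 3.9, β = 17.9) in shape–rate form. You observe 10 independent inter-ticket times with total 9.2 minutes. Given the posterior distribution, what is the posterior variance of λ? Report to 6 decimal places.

0.018927

With a Gamma(shape α, rate β) prior on the exponential rate λ, the posterior after n observations with total T = Σxᵢ is Gamma(α+n, β+T).
Posterior: Gamma(3.9+10, 17.9+9.2) = Gamma(13.9, 27.1).
Var = α/β² = 0.018927.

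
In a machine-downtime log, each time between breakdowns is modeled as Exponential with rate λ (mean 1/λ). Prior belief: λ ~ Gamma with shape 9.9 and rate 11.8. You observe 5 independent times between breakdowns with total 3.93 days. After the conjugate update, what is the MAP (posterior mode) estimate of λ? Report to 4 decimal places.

With a Gamma(shape α, rate β) prior on the exponential rate λ, the posterior after n observations with total T = Σxᵢ is Gamma(α+n, β+T).
Posterior: Gamma(9.9+5, 11.8+3.93) = Gamma(14.9, 15.73).
Mode = (α−1)/β = 0.8837.

0.8837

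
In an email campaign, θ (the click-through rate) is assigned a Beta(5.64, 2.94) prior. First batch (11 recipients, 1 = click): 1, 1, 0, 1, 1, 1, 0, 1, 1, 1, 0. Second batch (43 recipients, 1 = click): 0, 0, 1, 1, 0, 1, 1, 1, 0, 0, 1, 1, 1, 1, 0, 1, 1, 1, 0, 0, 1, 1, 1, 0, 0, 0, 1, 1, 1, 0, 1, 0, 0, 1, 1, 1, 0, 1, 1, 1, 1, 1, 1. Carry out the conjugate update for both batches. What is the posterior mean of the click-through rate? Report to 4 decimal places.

The Beta prior is conjugate to a Binomial/Bernoulli likelihood; the update adds successes to α and failures to β.
After batch 1: Beta(5.64+8, 2.94+3) = Beta(13.64, 5.94).
After batch 2: Beta(13.64+28, 5.94+15) = Beta(41.64, 20.94).
Posterior mean = α/(α+β) = 41.64/62.58 = 0.6654.

0.6654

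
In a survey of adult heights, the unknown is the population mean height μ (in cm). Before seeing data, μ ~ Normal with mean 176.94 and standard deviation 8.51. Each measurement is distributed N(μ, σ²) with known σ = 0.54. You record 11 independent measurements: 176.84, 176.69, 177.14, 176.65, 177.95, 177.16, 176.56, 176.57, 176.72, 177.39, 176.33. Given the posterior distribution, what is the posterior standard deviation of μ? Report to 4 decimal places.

0.1628

For Normal data with known variance σ², a Normal(μ₀, σ₀²) prior on μ is conjugate. Posterior precision = 1/σ₀² + n/σ²; posterior mean is the precision-weighted average of μ₀ and x̄.
σ₀² = 8.51² = 72.4201, σ² = 0.54² = 0.2916; σ² + n·σ₀² = 0.2916 + 11·72.4201 = 796.9127.
Posterior precision = 1/σ₀² + n/σ² = 1/72.4201 + 11/0.2916 = (σ² + n·σ₀²)/(σ₀²σ²) = 796.9127/(72.4201·0.2916); posterior variance σₙ² = σ₀²σ²/(σ² + n·σ₀²) = 72.4201·0.2916/796.9127 = 0.026499.
Posterior SD = √σₙ² = √(72.4201·0.2916/796.9127) = 0.1628.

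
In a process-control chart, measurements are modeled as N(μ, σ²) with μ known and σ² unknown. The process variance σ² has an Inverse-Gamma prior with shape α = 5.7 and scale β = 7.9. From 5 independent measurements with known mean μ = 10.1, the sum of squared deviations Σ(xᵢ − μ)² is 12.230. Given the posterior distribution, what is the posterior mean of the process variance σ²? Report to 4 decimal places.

1.9465

With known mean μ and an Inverse-Gamma(α, β) prior on σ², the Normal likelihood is conjugate: posterior is Inv-Gamma(α + n/2, β + Σ(xᵢ−μ)²/2).
Posterior: Inv-Gamma(5.7 + 5/2, 7.9 + 12.230/2) = Inv-Gamma(8.20, 14.0150).
E[σ²|data] = β/(α−1) = 14.0150/7.20 = 1.9465.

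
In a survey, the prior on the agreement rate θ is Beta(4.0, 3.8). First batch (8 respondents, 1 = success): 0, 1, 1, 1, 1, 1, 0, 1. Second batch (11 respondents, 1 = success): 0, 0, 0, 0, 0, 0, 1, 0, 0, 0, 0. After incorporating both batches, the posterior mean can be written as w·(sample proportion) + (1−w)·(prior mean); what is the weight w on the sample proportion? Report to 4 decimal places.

The Beta prior is conjugate to a Binomial/Bernoulli likelihood; the update adds successes to α and failures to β.
Total number of respondents: n = 8 + 11 = 19.
Posterior mean = (α₀+k)/(α₀+β₀+n) = [n/(α₀+β₀+n)]·(k/n) + [(α₀+β₀)/(α₀+β₀+n)]·α₀/(α₀+β₀), so only n and the prior enter the weight.
The weight on the data is w = n/(α₀+β₀+n) = 19/(4.0+3.8+19) = 19/26.8 = 0.7090.

0.7090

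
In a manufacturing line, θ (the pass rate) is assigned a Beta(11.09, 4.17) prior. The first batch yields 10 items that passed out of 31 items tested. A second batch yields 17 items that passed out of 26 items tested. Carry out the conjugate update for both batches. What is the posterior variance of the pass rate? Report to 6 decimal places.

The Beta prior is conjugate to a Binomial/Bernoulli likelihood; the update adds successes to α and failures to β.
After batch 1: Beta(11.09+10, 4.17+21) = Beta(21.09, 25.17).
After batch 2: Beta(21.09+17, 25.17+9) = Beta(38.09, 34.17).
Var = αβ/((α+β)²(α+β+1)) = 38.09·34.17/(72.26²·73.26) = 0.003402.

0.003402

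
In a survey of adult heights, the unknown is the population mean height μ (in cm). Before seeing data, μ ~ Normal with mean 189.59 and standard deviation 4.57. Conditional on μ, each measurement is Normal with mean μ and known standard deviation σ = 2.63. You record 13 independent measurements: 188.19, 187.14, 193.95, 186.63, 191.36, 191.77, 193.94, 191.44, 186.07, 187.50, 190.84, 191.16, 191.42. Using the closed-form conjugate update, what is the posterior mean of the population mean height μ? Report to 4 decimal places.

190.0956

For Normal data with known variance σ², a Normal(μ₀, σ₀²) prior on μ is conjugate. Posterior precision = 1/σ₀² + n/σ²; posterior mean is the precision-weighted average of μ₀ and x̄.
Σxᵢ = 188.19 + 187.14 + 193.95 + 186.63 + 191.36 + 191.77 + 193.94 + 191.44 + 186.07 + 187.50 + 190.84 + 191.16 + 191.42 = 2471.41, so n·x̄ = 2471.41.
σ₀² = 4.57² = 20.8849, σ² = 2.63² = 6.9169; σ² + n·σ₀² = 6.9169 + 13·20.8849 = 278.4206.
Posterior mean = (μ₀/σ₀² + n·x̄/σ²)/(1/σ₀² + n/σ²) = (σ²·μ₀ + σ₀²·n·x̄)/(σ² + n·σ₀²) = (6.9169·189.59 + 20.8849·2471.41)/278.4206 = 52926.52578/278.4206 = 190.0956.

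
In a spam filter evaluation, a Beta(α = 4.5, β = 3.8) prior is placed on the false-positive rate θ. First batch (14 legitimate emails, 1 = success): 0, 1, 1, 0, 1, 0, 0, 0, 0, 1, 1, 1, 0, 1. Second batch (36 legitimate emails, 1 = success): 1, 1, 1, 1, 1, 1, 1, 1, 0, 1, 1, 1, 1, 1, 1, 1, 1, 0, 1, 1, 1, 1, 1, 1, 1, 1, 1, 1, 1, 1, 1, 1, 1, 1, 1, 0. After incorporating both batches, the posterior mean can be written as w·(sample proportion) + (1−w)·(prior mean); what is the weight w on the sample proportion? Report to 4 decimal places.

0.8576

The Beta prior is conjugate to a Binomial/Bernoulli likelihood; the update adds successes to α and failures to β.
Total number of legitimate emails: n = 14 + 36 = 50.
Posterior mean = (α₀+k)/(α₀+β₀+n) = [n/(α₀+β₀+n)]·(k/n) + [(α₀+β₀)/(α₀+β₀+n)]·α₀/(α₀+β₀), so only n and the prior enter the weight.
The weight on the data is w = n/(α₀+β₀+n) = 50/(4.5+3.8+50) = 50/58.3 = 0.8576.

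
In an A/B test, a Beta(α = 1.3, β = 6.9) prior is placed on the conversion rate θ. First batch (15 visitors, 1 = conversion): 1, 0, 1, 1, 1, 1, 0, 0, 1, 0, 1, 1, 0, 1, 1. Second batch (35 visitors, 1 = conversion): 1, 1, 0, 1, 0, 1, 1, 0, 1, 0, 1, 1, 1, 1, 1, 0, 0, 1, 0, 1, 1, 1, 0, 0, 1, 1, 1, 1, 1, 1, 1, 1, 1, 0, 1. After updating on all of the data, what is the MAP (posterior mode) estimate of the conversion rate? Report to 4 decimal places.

The Beta prior is conjugate to a Binomial/Bernoulli likelihood; the update adds successes to α and failures to β.
After batch 1: Beta(1.3+10, 6.9+5) = Beta(11.3, 11.9).
After batch 2: Beta(11.3+25, 11.9+10) = Beta(36.3, 21.9).
Mode of Beta(a,b) for a,b>1 is (a−1)/(a+b−2) = 35.3/56.2 = 0.6281.

0.6281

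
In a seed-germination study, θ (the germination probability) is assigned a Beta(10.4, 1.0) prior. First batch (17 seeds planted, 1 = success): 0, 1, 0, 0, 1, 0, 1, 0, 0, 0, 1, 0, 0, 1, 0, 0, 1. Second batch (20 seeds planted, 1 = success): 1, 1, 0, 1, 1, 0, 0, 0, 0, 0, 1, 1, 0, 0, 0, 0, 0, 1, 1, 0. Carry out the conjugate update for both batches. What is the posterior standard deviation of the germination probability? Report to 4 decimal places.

0.0711

The Beta prior is conjugate to a Binomial/Bernoulli likelihood; the update adds successes to α and failures to β.
After batch 1: Beta(10.4+6, 1.0+11) = Beta(16.4, 12.0).
After batch 2: Beta(16.4+8, 12.0+12) = Beta(24.4, 24.0).
Var = αβ/((α+β)²(α+β+1)) = 24.4·24.0/(48.4²·49.4) = 0.00506038; SD = √0.00506038 = 0.0711.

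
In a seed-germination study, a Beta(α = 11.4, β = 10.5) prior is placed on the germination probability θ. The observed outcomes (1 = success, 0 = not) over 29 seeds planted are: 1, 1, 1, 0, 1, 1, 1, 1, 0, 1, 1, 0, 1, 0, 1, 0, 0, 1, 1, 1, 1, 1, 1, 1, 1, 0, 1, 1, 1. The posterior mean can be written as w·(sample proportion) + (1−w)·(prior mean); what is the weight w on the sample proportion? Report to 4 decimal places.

The Beta prior is conjugate to a Binomial/Bernoulli likelihood; the update adds successes to α and failures to β.
Posterior mean = (α₀+k)/(α₀+β₀+n) = [n/(α₀+β₀+n)]·(k/n) + [(α₀+β₀)/(α₀+β₀+n)]·α₀/(α₀+β₀), so only n and the prior enter the weight.
The weight on the data is w = n/(α₀+β₀+n) = 29/(11.4+10.5+29) = 29/50.9 = 0.5697.

0.5697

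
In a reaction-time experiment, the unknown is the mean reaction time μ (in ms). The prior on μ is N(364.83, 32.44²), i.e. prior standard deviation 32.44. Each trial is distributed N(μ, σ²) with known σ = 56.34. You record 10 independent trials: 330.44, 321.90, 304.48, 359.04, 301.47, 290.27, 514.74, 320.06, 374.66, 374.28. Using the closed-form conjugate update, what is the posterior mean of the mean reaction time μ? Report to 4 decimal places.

For Normal data with known variance σ², a Normal(μ₀, σ₀²) prior on μ is conjugate. Posterior precision = 1/σ₀² + n/σ²; posterior mean is the precision-weighted average of μ₀ and x̄.
Σxᵢ = 330.44 + 321.90 + 304.48 + 359.04 + 301.47 + 290.27 + 514.74 + 320.06 + 374.66 + 374.28 = 3491.34, so n·x̄ = 3491.34.
σ₀² = 32.44² = 1052.3536, σ² = 56.34² = 3174.1956; σ² + n·σ₀² = 3174.1956 + 10·1052.3536 = 13697.7316.
Posterior mean = (μ₀/σ₀² + n·x̄/σ²)/(1/σ₀² + n/σ²) = (σ²·μ₀ + σ₀²·n·x̄)/(σ² + n·σ₀²) = (3174.1956·364.83 + 1052.3536·3491.34)/13697.7316 = 4832165.998572/13697.7316 = 352.7713.

352.7713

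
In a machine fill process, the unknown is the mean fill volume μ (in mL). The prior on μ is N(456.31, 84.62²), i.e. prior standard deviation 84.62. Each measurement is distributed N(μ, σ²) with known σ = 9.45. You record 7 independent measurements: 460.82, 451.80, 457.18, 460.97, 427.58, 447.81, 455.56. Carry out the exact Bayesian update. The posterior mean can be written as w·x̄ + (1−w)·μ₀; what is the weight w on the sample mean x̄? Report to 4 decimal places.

0.9982

For Normal data with known variance σ², a Normal(μ₀, σ₀²) prior on μ is conjugate. Posterior precision = 1/σ₀² + n/σ²; posterior mean is the precision-weighted average of μ₀ and x̄.
σ₀² = 84.62² = 7160.5444, σ² = 9.45² = 89.3025. Prior precision 1/σ₀² = 1/7160.5444; data precision n/σ² = 7/89.3025.
w = (n/σ²)/(1/σ₀² + n/σ²) = n·σ₀²/(σ² + n·σ₀²) = 7·7160.5444/(89.3025 + 7·7160.5444) = 50123.8108/50213.1133 = 0.9982.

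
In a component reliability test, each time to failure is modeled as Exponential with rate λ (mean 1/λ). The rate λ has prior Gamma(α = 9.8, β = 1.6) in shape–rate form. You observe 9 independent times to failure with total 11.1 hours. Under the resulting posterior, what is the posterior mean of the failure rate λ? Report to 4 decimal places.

1.4803

With a Gamma(shape α, rate β) prior on the exponential rate λ, the posterior after n observations with total T = Σxᵢ is Gamma(α+n, β+T).
Posterior: Gamma(9.8+9, 1.6+11.1) = Gamma(18.8, 12.7).
Posterior mean of λ = α/β = 18.8/12.7 = 1.4803.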